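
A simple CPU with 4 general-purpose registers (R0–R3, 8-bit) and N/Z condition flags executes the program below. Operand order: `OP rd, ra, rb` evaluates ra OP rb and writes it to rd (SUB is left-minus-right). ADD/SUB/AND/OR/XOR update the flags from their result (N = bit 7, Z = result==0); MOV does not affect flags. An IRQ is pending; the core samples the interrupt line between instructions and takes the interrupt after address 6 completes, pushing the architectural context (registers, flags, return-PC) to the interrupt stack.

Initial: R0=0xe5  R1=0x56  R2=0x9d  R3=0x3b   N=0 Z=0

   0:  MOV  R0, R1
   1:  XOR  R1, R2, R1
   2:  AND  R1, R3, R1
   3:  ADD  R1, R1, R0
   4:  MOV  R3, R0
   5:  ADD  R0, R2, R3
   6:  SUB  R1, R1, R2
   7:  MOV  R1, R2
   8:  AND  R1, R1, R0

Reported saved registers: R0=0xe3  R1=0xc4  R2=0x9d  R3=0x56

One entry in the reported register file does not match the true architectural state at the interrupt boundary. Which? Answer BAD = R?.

after  0: R0=0x56 R1=0x56 R2=0x9d R3=0x3b  N=0 Z=0
after  1: R0=0x56 R1=0xcb R2=0x9d R3=0x3b  N=1 Z=0
after  2: R0=0x56 R1=0x0b R2=0x9d R3=0x3b  N=0 Z=0
after  3: R0=0x56 R1=0x61 R2=0x9d R3=0x3b  N=0 Z=0
after  4: R0=0x56 R1=0x61 R2=0x9d R3=0x56  N=0 Z=0
after  5: R0=0xf3 R1=0x61 R2=0x9d R3=0x56  N=1 Z=0
after  6: R0=0xf3 R1=0xc4 R2=0x9d R3=0x56  N=1 Z=0
-- IRQ taken; context saved, return-PC = 7 --
mismatch: R0: reported 0xe3 vs actual 0xf3

BAD = R0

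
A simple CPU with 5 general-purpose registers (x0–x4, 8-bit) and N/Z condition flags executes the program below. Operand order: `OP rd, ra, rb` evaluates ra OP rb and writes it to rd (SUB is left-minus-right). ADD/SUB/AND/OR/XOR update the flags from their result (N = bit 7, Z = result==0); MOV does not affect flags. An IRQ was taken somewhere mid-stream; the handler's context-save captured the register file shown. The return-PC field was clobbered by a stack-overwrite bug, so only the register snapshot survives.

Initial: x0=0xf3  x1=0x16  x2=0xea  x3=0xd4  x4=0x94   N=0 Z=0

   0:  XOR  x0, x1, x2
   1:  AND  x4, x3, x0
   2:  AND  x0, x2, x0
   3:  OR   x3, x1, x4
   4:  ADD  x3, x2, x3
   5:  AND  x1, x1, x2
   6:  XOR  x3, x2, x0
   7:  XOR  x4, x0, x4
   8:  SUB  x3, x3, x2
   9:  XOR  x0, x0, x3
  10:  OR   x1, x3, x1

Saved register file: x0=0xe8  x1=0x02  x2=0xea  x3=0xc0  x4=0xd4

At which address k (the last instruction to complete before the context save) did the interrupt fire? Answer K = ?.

K = 5

after  0: x0=0xfc x1=0x16 x2=0xea x3=0xd4 x4=0x94  N=1 Z=0
after  1: x0=0xfc x1=0x16 x2=0xea x3=0xd4 x4=0xd4  N=1 Z=0
after  2: x0=0xe8 x1=0x16 x2=0xea x3=0xd4 x4=0xd4  N=1 Z=0
after  3: x0=0xe8 x1=0x16 x2=0xea x3=0xd6 x4=0xd4  N=1 Z=0
after  4: x0=0xe8 x1=0x16 x2=0xea x3=0xc0 x4=0xd4  N=1 Z=0
after  5: x0=0xe8 x1=0x02 x2=0xea x3=0xc0 x4=0xd4  N=0 Z=0
-- IRQ taken; context saved, return-PC = 6 --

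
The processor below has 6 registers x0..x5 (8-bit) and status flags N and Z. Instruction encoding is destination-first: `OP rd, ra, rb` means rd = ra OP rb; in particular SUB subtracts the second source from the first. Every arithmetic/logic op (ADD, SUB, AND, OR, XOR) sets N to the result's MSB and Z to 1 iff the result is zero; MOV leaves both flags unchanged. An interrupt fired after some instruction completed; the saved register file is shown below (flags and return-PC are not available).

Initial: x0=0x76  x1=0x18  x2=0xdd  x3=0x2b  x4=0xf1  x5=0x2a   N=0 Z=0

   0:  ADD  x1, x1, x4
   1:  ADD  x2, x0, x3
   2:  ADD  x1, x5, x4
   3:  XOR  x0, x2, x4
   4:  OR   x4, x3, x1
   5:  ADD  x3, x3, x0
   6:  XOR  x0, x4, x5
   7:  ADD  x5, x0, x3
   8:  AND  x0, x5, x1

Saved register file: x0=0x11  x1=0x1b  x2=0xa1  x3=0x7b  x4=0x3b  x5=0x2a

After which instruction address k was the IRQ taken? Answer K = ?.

after  0: x0=0x76 x1=0x09 x2=0xdd x3=0x2b x4=0xf1 x5=0x2a  N=0 Z=0
after  1: x0=0x76 x1=0x09 x2=0xa1 x3=0x2b x4=0xf1 x5=0x2a  N=1 Z=0
after  2: x0=0x76 x1=0x1b x2=0xa1 x3=0x2b x4=0xf1 x5=0x2a  N=0 Z=0
after  3: x0=0x50 x1=0x1b x2=0xa1 x3=0x2b x4=0xf1 x5=0x2a  N=0 Z=0
after  4: x0=0x50 x1=0x1b x2=0xa1 x3=0x2b x4=0x3b x5=0x2a  N=0 Z=0
after  5: x0=0x50 x1=0x1b x2=0xa1 x3=0x7b x4=0x3b x5=0x2a  N=0 Z=0
after  6: x0=0x11 x1=0x1b x2=0xa1 x3=0x7b x4=0x3b x5=0x2a  N=0 Z=0
-- IRQ taken; context saved, return-PC = 7 --

K = 6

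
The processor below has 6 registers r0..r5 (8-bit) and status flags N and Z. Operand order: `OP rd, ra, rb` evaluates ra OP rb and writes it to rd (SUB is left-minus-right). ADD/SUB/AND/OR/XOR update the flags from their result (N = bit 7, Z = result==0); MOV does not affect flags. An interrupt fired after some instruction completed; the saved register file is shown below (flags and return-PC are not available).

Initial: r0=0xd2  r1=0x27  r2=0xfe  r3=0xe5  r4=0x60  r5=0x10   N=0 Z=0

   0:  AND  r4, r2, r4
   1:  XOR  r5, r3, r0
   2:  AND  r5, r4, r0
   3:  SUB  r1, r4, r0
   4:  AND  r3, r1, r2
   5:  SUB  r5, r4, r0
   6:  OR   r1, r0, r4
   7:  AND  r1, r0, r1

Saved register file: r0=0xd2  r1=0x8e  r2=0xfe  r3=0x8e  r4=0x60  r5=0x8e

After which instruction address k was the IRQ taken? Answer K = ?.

K = 5

after  0: r0=0xd2 r1=0x27 r2=0xfe r3=0xe5 r4=0x60 r5=0x10  N=0 Z=0
after  1: r0=0xd2 r1=0x27 r2=0xfe r3=0xe5 r4=0x60 r5=0x37  N=0 Z=0
after  2: r0=0xd2 r1=0x27 r2=0xfe r3=0xe5 r4=0x60 r5=0x40  N=0 Z=0
after  3: r0=0xd2 r1=0x8e r2=0xfe r3=0xe5 r4=0x60 r5=0x40  N=1 Z=0
after  4: r0=0xd2 r1=0x8e r2=0xfe r3=0x8e r4=0x60 r5=0x40  N=1 Z=0
after  5: r0=0xd2 r1=0x8e r2=0xfe r3=0x8e r4=0x60 r5=0x8e  N=1 Z=0
-- IRQ taken; context saved, return-PC = 6 --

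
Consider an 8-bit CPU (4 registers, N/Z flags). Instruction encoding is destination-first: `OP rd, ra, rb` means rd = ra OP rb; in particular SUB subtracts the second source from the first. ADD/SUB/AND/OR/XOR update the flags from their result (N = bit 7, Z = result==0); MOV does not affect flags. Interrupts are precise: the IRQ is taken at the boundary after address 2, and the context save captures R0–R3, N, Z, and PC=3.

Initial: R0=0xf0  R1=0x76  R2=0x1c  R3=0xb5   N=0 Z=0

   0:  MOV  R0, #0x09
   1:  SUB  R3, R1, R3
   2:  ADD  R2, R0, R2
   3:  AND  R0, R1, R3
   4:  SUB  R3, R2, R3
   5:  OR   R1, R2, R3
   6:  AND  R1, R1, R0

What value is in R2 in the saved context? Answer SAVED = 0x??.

after  0: R0=0x09 R1=0x76 R2=0x1c R3=0xb5  N=0 Z=0
after  1: R0=0x09 R1=0x76 R2=0x1c R3=0xc1  N=1 Z=0
after  2: R0=0x09 R1=0x76 R2=0x25 R3=0xc1  N=0 Z=0
-- IRQ taken; context saved, return-PC = 3 --

SAVED = 0x25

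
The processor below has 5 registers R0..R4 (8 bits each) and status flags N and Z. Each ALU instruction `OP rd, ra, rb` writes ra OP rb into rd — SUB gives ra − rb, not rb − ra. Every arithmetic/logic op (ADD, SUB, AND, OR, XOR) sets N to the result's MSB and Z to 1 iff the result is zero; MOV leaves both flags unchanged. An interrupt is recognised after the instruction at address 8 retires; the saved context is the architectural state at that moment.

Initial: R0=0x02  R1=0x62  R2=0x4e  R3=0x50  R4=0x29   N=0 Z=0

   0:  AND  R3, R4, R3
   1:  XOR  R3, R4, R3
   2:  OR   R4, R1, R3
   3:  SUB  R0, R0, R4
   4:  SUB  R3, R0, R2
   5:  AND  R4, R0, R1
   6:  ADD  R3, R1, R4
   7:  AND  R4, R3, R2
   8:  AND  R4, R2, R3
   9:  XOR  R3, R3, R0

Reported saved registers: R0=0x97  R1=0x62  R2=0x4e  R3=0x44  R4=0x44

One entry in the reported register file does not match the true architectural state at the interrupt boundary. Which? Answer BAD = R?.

after  0: R0=0x02 R1=0x62 R2=0x4e R3=0x00 R4=0x29  N=0 Z=1
after  1: R0=0x02 R1=0x62 R2=0x4e R3=0x29 R4=0x29  N=0 Z=0
after  2: R0=0x02 R1=0x62 R2=0x4e R3=0x29 R4=0x6b  N=0 Z=0
after  3: R0=0x97 R1=0x62 R2=0x4e R3=0x29 R4=0x6b  N=1 Z=0
after  4: R0=0x97 R1=0x62 R2=0x4e R3=0x49 R4=0x6b  N=0 Z=0
after  5: R0=0x97 R1=0x62 R2=0x4e R3=0x49 R4=0x02  N=0 Z=0
after  6: R0=0x97 R1=0x62 R2=0x4e R3=0x64 R4=0x02  N=0 Z=0
after  7: R0=0x97 R1=0x62 R2=0x4e R3=0x64 R4=0x44  N=0 Z=0
after  8: R0=0x97 R1=0x62 R2=0x4e R3=0x64 R4=0x44  N=0 Z=0
-- IRQ taken; context saved, return-PC = 9 --
mismatch: R3: reported 0x44 vs actual 0x64

BAD = R3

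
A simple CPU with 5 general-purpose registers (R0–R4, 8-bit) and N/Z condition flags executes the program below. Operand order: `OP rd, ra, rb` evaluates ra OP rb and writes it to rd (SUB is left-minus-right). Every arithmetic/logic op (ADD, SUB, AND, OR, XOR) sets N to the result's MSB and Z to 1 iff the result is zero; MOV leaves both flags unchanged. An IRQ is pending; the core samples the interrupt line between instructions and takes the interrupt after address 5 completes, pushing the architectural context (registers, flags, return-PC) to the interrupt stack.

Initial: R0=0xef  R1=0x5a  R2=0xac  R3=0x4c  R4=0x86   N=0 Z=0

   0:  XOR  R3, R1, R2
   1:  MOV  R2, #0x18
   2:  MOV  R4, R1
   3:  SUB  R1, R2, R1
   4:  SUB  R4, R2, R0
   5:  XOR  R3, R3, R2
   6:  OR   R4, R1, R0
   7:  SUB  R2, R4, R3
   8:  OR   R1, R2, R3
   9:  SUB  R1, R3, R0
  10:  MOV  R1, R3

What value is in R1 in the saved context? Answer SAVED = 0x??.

SAVED = 0xbe

after  0: R0=0xef R1=0x5a R2=0xac R3=0xf6 R4=0x86  N=1 Z=0
after  1: R0=0xef R1=0x5a R2=0x18 R3=0xf6 R4=0x86  N=1 Z=0
after  2: R0=0xef R1=0x5a R2=0x18 R3=0xf6 R4=0x5a  N=1 Z=0
after  3: R0=0xef R1=0xbe R2=0x18 R3=0xf6 R4=0x5a  N=1 Z=0
after  4: R0=0xef R1=0xbe R2=0x18 R3=0xf6 R4=0x29  N=0 Z=0
after  5: R0=0xef R1=0xbe R2=0x18 R3=0xee R4=0x29  N=1 Z=0
-- IRQ taken; context saved, return-PC = 6 --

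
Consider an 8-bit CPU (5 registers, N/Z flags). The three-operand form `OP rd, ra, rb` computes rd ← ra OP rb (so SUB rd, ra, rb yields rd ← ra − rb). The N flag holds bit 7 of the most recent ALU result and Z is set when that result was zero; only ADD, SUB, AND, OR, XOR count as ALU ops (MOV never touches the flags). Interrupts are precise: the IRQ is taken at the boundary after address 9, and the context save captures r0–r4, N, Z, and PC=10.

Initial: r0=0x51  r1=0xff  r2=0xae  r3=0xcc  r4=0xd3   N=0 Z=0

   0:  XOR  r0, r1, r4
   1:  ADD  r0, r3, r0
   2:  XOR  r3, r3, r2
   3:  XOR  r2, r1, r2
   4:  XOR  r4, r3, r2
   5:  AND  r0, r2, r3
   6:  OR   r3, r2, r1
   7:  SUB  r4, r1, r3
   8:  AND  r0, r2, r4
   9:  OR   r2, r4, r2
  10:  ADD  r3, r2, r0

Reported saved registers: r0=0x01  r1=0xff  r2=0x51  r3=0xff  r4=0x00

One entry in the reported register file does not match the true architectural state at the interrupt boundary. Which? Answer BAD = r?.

BAD = r0

after  0: r0=0x2c r1=0xff r2=0xae r3=0xcc r4=0xd3  N=0 Z=0
after  1: r0=0xf8 r1=0xff r2=0xae r3=0xcc r4=0xd3  N=1 Z=0
after  2: r0=0xf8 r1=0xff r2=0xae r3=0x62 r4=0xd3  N=0 Z=0
after  3: r0=0xf8 r1=0xff r2=0x51 r3=0x62 r4=0xd3  N=0 Z=0
after  4: r0=0xf8 r1=0xff r2=0x51 r3=0x62 r4=0x33  N=0 Z=0
after  5: r0=0x40 r1=0xff r2=0x51 r3=0x62 r4=0x33  N=0 Z=0
after  6: r0=0x40 r1=0xff r2=0x51 r3=0xff r4=0x33  N=1 Z=0
after  7: r0=0x40 r1=0xff r2=0x51 r3=0xff r4=0x00  N=0 Z=1
after  8: r0=0x00 r1=0xff r2=0x51 r3=0xff r4=0x00  N=0 Z=1
after  9: r0=0x00 r1=0xff r2=0x51 r3=0xff r4=0x00  N=0 Z=0
-- IRQ taken; context saved, return-PC = 10 --
mismatch: r0: reported 0x01 vs actual 0x00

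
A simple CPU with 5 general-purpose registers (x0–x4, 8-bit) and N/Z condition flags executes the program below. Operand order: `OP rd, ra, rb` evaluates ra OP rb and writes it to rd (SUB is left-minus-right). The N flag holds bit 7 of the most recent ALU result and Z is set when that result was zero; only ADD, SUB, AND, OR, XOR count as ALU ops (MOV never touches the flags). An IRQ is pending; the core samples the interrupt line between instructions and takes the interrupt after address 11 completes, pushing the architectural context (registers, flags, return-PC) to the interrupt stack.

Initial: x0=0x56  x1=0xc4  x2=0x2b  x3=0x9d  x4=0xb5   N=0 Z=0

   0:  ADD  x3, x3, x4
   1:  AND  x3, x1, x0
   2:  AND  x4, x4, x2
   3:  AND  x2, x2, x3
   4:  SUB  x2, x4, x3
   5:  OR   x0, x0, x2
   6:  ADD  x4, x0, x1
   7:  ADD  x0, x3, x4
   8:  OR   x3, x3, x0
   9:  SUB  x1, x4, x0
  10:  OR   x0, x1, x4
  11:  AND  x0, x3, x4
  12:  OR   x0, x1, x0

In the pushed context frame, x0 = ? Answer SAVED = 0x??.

SAVED = 0xa3

after  0: x0=0x56 x1=0xc4 x2=0x2b x3=0x52 x4=0xb5  N=0 Z=0
after  1: x0=0x56 x1=0xc4 x2=0x2b x3=0x44 x4=0xb5  N=0 Z=0
after  2: x0=0x56 x1=0xc4 x2=0x2b x3=0x44 x4=0x21  N=0 Z=0
after  3: x0=0x56 x1=0xc4 x2=0x00 x3=0x44 x4=0x21  N=0 Z=1
after  4: x0=0x56 x1=0xc4 x2=0xdd x3=0x44 x4=0x21  N=1 Z=0
after  5: x0=0xdf x1=0xc4 x2=0xdd x3=0x44 x4=0x21  N=1 Z=0
after  6: x0=0xdf x1=0xc4 x2=0xdd x3=0x44 x4=0xa3  N=1 Z=0
after  7: x0=0xe7 x1=0xc4 x2=0xdd x3=0x44 x4=0xa3  N=1 Z=0
after  8: x0=0xe7 x1=0xc4 x2=0xdd x3=0xe7 x4=0xa3  N=1 Z=0
after  9: x0=0xe7 x1=0xbc x2=0xdd x3=0xe7 x4=0xa3  N=1 Z=0
after 10: x0=0xbf x1=0xbc x2=0xdd x3=0xe7 x4=0xa3  N=1 Z=0
after 11: x0=0xa3 x1=0xbc x2=0xdd x3=0xe7 x4=0xa3  N=1 Z=0
-- IRQ taken; context saved, return-PC = 12 --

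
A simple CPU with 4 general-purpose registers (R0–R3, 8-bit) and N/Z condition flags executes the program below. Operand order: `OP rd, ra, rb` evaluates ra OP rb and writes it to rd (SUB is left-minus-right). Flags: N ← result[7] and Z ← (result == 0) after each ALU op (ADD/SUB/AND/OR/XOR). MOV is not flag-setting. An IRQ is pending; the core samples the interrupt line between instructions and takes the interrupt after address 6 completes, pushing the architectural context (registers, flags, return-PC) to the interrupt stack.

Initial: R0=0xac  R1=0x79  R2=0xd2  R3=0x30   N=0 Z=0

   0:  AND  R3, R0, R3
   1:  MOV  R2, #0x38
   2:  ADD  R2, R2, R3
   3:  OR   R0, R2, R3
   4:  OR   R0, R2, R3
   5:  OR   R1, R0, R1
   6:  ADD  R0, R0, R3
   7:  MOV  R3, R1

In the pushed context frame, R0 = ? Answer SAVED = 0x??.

SAVED = 0x98

after  0: R0=0xac R1=0x79 R2=0xd2 R3=0x20  N=0 Z=0
after  1: R0=0xac R1=0x79 R2=0x38 R3=0x20  N=0 Z=0
after  2: R0=0xac R1=0x79 R2=0x58 R3=0x20  N=0 Z=0
after  3: R0=0x78 R1=0x79 R2=0x58 R3=0x20  N=0 Z=0
after  4: R0=0x78 R1=0x79 R2=0x58 R3=0x20  N=0 Z=0
after  5: R0=0x78 R1=0x79 R2=0x58 R3=0x20  N=0 Z=0
after  6: R0=0x98 R1=0x79 R2=0x58 R3=0x20  N=1 Z=0
-- IRQ taken; context saved, return-PC = 7 --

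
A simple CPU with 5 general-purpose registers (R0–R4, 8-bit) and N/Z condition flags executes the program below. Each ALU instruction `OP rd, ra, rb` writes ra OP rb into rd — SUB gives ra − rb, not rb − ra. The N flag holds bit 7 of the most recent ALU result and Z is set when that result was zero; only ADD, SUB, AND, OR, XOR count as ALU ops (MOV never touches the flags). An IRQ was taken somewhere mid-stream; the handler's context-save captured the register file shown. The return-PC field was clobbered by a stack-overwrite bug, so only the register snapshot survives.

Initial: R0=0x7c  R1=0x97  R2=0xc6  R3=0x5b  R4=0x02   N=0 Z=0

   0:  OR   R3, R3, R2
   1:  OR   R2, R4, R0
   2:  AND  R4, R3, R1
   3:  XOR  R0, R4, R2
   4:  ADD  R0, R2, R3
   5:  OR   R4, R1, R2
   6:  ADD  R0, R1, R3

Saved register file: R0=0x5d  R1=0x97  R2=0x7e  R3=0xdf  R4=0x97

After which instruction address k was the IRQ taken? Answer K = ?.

K = 4

after  0: R0=0x7c R1=0x97 R2=0xc6 R3=0xdf R4=0x02  N=1 Z=0
after  1: R0=0x7c R1=0x97 R2=0x7e R3=0xdf R4=0x02  N=0 Z=0
after  2: R0=0x7c R1=0x97 R2=0x7e R3=0xdf R4=0x97  N=1 Z=0
after  3: R0=0xe9 R1=0x97 R2=0x7e R3=0xdf R4=0x97  N=1 Z=0
after  4: R0=0x5d R1=0x97 R2=0x7e R3=0xdf R4=0x97  N=0 Z=0
-- IRQ taken; context saved, return-PC = 5 --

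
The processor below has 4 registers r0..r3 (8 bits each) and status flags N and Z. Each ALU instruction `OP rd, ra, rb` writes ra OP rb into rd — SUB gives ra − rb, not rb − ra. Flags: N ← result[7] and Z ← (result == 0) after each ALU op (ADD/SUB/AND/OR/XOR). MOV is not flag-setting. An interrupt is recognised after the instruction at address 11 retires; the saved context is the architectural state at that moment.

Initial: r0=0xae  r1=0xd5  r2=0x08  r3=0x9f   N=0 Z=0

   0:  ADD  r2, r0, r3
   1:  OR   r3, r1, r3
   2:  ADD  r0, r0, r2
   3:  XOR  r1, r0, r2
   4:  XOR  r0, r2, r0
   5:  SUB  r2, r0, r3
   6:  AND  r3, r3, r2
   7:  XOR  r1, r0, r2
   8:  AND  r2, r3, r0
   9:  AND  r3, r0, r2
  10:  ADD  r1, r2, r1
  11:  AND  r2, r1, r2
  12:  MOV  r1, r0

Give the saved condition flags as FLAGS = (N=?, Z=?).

FLAGS = (N=1, Z=0)

after  0: r0=0xae r1=0xd5 r2=0x4d r3=0x9f  N=0 Z=0
after  1: r0=0xae r1=0xd5 r2=0x4d r3=0xdf  N=1 Z=0
after  2: r0=0xfb r1=0xd5 r2=0x4d r3=0xdf  N=1 Z=0
after  3: r0=0xfb r1=0xb6 r2=0x4d r3=0xdf  N=1 Z=0
after  4: r0=0xb6 r1=0xb6 r2=0x4d r3=0xdf  N=1 Z=0
after  5: r0=0xb6 r1=0xb6 r2=0xd7 r3=0xdf  N=1 Z=0
after  6: r0=0xb6 r1=0xb6 r2=0xd7 r3=0xd7  N=1 Z=0
after  7: r0=0xb6 r1=0x61 r2=0xd7 r3=0xd7  N=0 Z=0
after  8: r0=0xb6 r1=0x61 r2=0x96 r3=0xd7  N=1 Z=0
after  9: r0=0xb6 r1=0x61 r2=0x96 r3=0x96  N=1 Z=0
after 10: r0=0xb6 r1=0xf7 r2=0x96 r3=0x96  N=1 Z=0
after 11: r0=0xb6 r1=0xf7 r2=0x96 r3=0x96  N=1 Z=0
-- IRQ taken; context saved, return-PC = 12 --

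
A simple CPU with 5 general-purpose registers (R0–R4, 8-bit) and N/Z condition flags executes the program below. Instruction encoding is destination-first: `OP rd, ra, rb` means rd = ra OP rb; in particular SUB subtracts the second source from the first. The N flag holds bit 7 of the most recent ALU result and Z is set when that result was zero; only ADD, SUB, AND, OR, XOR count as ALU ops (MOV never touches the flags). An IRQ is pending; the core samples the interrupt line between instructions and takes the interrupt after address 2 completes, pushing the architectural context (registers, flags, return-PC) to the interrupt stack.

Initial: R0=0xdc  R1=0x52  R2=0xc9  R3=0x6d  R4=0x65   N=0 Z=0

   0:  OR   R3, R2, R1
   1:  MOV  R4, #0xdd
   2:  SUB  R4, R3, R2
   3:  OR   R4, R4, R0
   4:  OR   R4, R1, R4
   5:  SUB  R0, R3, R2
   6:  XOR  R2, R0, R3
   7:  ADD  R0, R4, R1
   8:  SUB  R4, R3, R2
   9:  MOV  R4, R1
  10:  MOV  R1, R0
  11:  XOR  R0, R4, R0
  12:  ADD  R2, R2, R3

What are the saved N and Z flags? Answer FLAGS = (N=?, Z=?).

after  0: R0=0xdc R1=0x52 R2=0xc9 R3=0xdb R4=0x65  N=1 Z=0
after  1: R0=0xdc R1=0x52 R2=0xc9 R3=0xdb R4=0xdd  N=1 Z=0
after  2: R0=0xdc R1=0x52 R2=0xc9 R3=0xdb R4=0x12  N=0 Z=0
-- IRQ taken; context saved, return-PC = 3 --

FLAGS = (N=0, Z=0)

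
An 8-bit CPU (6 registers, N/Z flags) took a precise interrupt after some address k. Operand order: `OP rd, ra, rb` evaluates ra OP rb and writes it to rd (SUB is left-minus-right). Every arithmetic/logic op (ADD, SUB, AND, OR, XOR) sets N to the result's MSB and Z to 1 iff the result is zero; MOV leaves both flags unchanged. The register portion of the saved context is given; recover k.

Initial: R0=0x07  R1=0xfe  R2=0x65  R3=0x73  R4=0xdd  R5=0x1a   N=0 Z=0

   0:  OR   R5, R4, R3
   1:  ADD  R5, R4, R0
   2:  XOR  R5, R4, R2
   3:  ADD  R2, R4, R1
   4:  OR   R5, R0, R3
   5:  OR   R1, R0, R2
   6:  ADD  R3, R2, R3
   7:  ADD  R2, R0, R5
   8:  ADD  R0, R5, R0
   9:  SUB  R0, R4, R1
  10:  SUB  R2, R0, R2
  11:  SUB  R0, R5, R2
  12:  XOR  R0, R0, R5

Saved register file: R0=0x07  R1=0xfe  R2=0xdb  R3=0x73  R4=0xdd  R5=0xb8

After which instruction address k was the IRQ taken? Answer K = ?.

after  0: R0=0x07 R1=0xfe R2=0x65 R3=0x73 R4=0xdd R5=0xff  N=1 Z=0
after  1: R0=0x07 R1=0xfe R2=0x65 R3=0x73 R4=0xdd R5=0xe4  N=1 Z=0
after  2: R0=0x07 R1=0xfe R2=0x65 R3=0x73 R4=0xdd R5=0xb8  N=1 Z=0
after  3: R0=0x07 R1=0xfe R2=0xdb R3=0x73 R4=0xdd R5=0xb8  N=1 Z=0
-- IRQ taken; context saved, return-PC = 4 --

K = 3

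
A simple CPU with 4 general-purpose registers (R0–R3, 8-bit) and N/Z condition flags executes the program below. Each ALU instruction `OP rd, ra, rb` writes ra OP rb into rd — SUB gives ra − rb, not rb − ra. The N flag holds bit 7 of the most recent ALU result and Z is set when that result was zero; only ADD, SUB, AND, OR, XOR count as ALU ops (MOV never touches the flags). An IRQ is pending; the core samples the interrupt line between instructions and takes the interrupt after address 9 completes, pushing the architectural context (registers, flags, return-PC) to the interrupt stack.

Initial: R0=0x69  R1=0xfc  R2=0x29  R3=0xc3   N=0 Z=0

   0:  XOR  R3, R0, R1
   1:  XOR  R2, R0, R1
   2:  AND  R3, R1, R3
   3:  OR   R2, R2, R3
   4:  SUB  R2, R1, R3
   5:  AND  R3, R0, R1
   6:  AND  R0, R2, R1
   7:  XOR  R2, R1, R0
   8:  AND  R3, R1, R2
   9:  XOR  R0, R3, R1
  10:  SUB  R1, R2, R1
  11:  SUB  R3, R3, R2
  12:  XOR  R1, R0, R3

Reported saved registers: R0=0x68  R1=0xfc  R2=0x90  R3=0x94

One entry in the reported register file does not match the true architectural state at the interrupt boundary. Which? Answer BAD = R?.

after  0: R0=0x69 R1=0xfc R2=0x29 R3=0x95  N=1 Z=0
after  1: R0=0x69 R1=0xfc R2=0x95 R3=0x95  N=1 Z=0
after  2: R0=0x69 R1=0xfc R2=0x95 R3=0x94  N=1 Z=0
after  3: R0=0x69 R1=0xfc R2=0x95 R3=0x94  N=1 Z=0
after  4: R0=0x69 R1=0xfc R2=0x68 R3=0x94  N=0 Z=0
after  5: R0=0x69 R1=0xfc R2=0x68 R3=0x68  N=0 Z=0
after  6: R0=0x68 R1=0xfc R2=0x68 R3=0x68  N=0 Z=0
after  7: R0=0x68 R1=0xfc R2=0x94 R3=0x68  N=1 Z=0
after  8: R0=0x68 R1=0xfc R2=0x94 R3=0x94  N=1 Z=0
after  9: R0=0x68 R1=0xfc R2=0x94 R3=0x94  N=0 Z=0
-- IRQ taken; context saved, return-PC = 10 --
mismatch: R2: reported 0x90 vs actual 0x94

BAD = R2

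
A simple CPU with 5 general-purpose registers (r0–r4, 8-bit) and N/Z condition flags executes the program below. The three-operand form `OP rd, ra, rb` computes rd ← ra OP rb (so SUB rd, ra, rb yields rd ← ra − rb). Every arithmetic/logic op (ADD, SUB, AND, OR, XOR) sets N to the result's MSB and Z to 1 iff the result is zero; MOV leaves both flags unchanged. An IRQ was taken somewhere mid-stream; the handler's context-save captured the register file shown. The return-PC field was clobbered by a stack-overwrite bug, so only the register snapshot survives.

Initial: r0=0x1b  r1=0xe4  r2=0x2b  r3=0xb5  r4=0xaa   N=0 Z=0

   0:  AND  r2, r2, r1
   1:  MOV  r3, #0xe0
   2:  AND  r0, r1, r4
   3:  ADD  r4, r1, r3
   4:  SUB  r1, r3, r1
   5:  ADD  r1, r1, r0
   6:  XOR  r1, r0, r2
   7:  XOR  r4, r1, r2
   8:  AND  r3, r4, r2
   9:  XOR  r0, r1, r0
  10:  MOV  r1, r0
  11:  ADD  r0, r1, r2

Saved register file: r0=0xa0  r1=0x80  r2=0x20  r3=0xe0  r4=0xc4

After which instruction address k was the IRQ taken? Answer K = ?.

K = 6

after  0: r0=0x1b r1=0xe4 r2=0x20 r3=0xb5 r4=0xaa  N=0 Z=0
after  1: r0=0x1b r1=0xe4 r2=0x20 r3=0xe0 r4=0xaa  N=0 Z=0
after  2: r0=0xa0 r1=0xe4 r2=0x20 r3=0xe0 r4=0xaa  N=1 Z=0
after  3: r0=0xa0 r1=0xe4 r2=0x20 r3=0xe0 r4=0xc4  N=1 Z=0
after  4: r0=0xa0 r1=0xfc r2=0x20 r3=0xe0 r4=0xc4  N=1 Z=0
after  5: r0=0xa0 r1=0x9c r2=0x20 r3=0xe0 r4=0xc4  N=1 Z=0
after  6: r0=0xa0 r1=0x80 r2=0x20 r3=0xe0 r4=0xc4  N=1 Z=0
-- IRQ taken; context saved, return-PC = 7 --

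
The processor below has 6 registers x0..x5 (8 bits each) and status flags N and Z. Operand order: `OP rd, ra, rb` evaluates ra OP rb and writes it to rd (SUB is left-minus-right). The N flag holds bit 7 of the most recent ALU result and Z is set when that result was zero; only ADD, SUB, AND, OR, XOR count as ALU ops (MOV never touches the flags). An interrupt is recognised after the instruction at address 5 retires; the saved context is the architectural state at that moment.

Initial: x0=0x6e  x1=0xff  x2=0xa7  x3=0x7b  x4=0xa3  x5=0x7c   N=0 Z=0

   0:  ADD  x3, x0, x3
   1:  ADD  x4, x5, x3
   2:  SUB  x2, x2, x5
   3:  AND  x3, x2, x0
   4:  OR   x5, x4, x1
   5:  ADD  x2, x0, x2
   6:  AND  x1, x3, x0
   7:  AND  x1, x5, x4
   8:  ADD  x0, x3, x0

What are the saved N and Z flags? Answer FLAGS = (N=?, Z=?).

after  0: x0=0x6e x1=0xff x2=0xa7 x3=0xe9 x4=0xa3 x5=0x7c  N=1 Z=0
after  1: x0=0x6e x1=0xff x2=0xa7 x3=0xe9 x4=0x65 x5=0x7c  N=0 Z=0
after  2: x0=0x6e x1=0xff x2=0x2b x3=0xe9 x4=0x65 x5=0x7c  N=0 Z=0
after  3: x0=0x6e x1=0xff x2=0x2b x3=0x2a x4=0x65 x5=0x7c  N=0 Z=0
after  4: x0=0x6e x1=0xff x2=0x2b x3=0x2a x4=0x65 x5=0xff  N=1 Z=0
after  5: x0=0x6e x1=0xff x2=0x99 x3=0x2a x4=0x65 x5=0xff  N=1 Z=0
-- IRQ taken; context saved, return-PC = 6 --

FLAGS = (N=1, Z=0)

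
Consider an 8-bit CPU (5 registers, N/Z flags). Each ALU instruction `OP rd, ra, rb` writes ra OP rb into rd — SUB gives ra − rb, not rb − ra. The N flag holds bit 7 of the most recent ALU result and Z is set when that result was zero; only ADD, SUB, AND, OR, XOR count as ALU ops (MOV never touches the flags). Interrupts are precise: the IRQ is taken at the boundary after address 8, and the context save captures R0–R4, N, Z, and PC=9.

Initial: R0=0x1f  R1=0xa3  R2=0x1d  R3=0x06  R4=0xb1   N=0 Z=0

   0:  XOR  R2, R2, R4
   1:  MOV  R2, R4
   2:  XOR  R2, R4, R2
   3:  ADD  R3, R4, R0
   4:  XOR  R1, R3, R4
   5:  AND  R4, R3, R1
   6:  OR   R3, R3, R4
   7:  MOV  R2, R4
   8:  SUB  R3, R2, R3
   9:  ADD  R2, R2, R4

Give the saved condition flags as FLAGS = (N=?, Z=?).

after  0: R0=0x1f R1=0xa3 R2=0xac R3=0x06 R4=0xb1  N=1 Z=0
after  1: R0=0x1f R1=0xa3 R2=0xb1 R3=0x06 R4=0xb1  N=1 Z=0
after  2: R0=0x1f R1=0xa3 R2=0x00 R3=0x06 R4=0xb1  N=0 Z=1
after  3: R0=0x1f R1=0xa3 R2=0x00 R3=0xd0 R4=0xb1  N=1 Z=0
after  4: R0=0x1f R1=0x61 R2=0x00 R3=0xd0 R4=0xb1  N=0 Z=0
after  5: R0=0x1f R1=0x61 R2=0x00 R3=0xd0 R4=0x40  N=0 Z=0
after  6: R0=0x1f R1=0x61 R2=0x00 R3=0xd0 R4=0x40  N=1 Z=0
after  7: R0=0x1f R1=0x61 R2=0x40 R3=0xd0 R4=0x40  N=1 Z=0
after  8: R0=0x1f R1=0x61 R2=0x40 R3=0x70 R4=0x40  N=0 Z=0
-- IRQ taken; context saved, return-PC = 9 --

FLAGS = (N=0, Z=0)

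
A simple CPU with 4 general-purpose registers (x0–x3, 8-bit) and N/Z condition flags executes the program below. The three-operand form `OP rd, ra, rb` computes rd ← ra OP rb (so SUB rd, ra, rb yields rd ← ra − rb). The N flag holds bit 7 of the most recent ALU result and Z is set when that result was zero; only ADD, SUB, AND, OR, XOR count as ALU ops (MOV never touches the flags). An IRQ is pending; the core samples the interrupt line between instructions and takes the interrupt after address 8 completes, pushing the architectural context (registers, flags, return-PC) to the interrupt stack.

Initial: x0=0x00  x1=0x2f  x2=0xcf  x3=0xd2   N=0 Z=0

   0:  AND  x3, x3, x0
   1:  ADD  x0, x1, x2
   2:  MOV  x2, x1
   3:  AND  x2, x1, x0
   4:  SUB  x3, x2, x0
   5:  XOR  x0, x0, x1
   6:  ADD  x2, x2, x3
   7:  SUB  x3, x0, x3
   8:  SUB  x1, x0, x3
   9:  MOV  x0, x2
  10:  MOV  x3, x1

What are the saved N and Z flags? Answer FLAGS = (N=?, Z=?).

FLAGS = (N=0, Z=0)

after  0: x0=0x00 x1=0x2f x2=0xcf x3=0x00  N=0 Z=1
after  1: x0=0xfe x1=0x2f x2=0xcf x3=0x00  N=1 Z=0
after  2: x0=0xfe x1=0x2f x2=0x2f x3=0x00  N=1 Z=0
after  3: x0=0xfe x1=0x2f x2=0x2e x3=0x00  N=0 Z=0
after  4: x0=0xfe x1=0x2f x2=0x2e x3=0x30  N=0 Z=0
after  5: x0=0xd1 x1=0x2f x2=0x2e x3=0x30  N=1 Z=0
after  6: x0=0xd1 x1=0x2f x2=0x5e x3=0x30  N=0 Z=0
after  7: x0=0xd1 x1=0x2f x2=0x5e x3=0xa1  N=1 Z=0
after  8: x0=0xd1 x1=0x30 x2=0x5e x3=0xa1  N=0 Z=0
-- IRQ taken; context saved, return-PC = 9 --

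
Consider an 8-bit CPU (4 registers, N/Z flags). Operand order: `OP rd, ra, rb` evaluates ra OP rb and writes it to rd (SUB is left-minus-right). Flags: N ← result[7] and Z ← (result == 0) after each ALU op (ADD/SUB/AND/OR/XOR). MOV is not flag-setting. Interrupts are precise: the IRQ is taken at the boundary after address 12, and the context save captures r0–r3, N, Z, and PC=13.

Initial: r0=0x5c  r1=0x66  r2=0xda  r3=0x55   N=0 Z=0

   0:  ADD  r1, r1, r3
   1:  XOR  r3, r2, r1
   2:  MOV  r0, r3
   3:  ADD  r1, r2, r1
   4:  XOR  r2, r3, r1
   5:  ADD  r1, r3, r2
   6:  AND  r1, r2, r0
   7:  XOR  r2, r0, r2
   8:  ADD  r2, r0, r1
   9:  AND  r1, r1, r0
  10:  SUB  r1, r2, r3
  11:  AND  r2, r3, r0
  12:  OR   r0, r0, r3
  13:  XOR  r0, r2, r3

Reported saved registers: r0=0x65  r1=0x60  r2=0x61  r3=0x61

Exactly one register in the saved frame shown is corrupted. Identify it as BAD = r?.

BAD = r0

after  0: r0=0x5c r1=0xbb r2=0xda r3=0x55  N=1 Z=0
after  1: r0=0x5c r1=0xbb r2=0xda r3=0x61  N=0 Z=0
after  2: r0=0x61 r1=0xbb r2=0xda r3=0x61  N=0 Z=0
after  3: r0=0x61 r1=0x95 r2=0xda r3=0x61  N=1 Z=0
after  4: r0=0x61 r1=0x95 r2=0xf4 r3=0x61  N=1 Z=0
after  5: r0=0x61 r1=0x55 r2=0xf4 r3=0x61  N=0 Z=0
after  6: r0=0x61 r1=0x60 r2=0xf4 r3=0x61  N=0 Z=0
after  7: r0=0x61 r1=0x60 r2=0x95 r3=0x61  N=1 Z=0
after  8: r0=0x61 r1=0x60 r2=0xc1 r3=0x61  N=1 Z=0
after  9: r0=0x61 r1=0x60 r2=0xc1 r3=0x61  N=0 Z=0
after 10: r0=0x61 r1=0x60 r2=0xc1 r3=0x61  N=0 Z=0
after 11: r0=0x61 r1=0x60 r2=0x61 r3=0x61  N=0 Z=0
after 12: r0=0x61 r1=0x60 r2=0x61 r3=0x61  N=0 Z=0
-- IRQ taken; context saved, return-PC = 13 --
mismatch: r0: reported 0x65 vs actual 0x61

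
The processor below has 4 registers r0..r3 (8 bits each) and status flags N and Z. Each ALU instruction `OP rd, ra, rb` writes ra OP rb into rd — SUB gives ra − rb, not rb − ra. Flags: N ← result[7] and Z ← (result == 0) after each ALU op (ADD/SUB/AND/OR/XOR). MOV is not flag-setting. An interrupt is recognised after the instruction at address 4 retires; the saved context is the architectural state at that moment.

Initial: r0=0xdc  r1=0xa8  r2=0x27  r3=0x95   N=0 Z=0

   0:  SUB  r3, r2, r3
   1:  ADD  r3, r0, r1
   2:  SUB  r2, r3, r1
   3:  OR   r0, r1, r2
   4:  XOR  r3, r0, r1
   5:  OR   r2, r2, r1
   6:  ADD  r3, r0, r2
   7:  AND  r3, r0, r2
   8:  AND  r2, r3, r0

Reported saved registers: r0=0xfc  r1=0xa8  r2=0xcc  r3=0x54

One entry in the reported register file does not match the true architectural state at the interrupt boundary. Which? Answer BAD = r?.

after  0: r0=0xdc r1=0xa8 r2=0x27 r3=0x92  N=1 Z=0
after  1: r0=0xdc r1=0xa8 r2=0x27 r3=0x84  N=1 Z=0
after  2: r0=0xdc r1=0xa8 r2=0xdc r3=0x84  N=1 Z=0
after  3: r0=0xfc r1=0xa8 r2=0xdc r3=0x84  N=1 Z=0
after  4: r0=0xfc r1=0xa8 r2=0xdc r3=0x54  N=0 Z=0
-- IRQ taken; context saved, return-PC = 5 --
mismatch: r2: reported 0xcc vs actual 0xdc

BAD = r2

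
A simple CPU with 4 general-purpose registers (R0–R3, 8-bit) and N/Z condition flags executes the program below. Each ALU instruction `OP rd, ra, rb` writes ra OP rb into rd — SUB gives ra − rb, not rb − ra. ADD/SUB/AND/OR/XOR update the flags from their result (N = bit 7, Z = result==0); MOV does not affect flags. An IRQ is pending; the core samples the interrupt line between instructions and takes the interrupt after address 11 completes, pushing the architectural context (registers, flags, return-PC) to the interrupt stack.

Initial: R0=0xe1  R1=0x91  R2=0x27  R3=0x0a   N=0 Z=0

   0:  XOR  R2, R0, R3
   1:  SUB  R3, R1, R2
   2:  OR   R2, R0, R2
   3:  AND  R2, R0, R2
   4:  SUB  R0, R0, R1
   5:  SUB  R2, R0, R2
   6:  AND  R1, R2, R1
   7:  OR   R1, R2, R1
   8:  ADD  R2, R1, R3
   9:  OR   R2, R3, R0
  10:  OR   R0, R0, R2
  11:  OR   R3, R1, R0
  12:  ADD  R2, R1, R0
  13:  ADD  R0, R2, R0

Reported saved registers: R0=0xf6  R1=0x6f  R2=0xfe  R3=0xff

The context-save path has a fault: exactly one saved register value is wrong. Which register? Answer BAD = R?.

BAD = R2

after  0: R0=0xe1 R1=0x91 R2=0xeb R3=0x0a  N=1 Z=0
after  1: R0=0xe1 R1=0x91 R2=0xeb R3=0xa6  N=1 Z=0
after  2: R0=0xe1 R1=0x91 R2=0xeb R3=0xa6  N=1 Z=0
after  3: R0=0xe1 R1=0x91 R2=0xe1 R3=0xa6  N=1 Z=0
after  4: R0=0x50 R1=0x91 R2=0xe1 R3=0xa6  N=0 Z=0
after  5: R0=0x50 R1=0x91 R2=0x6f R3=0xa6  N=0 Z=0
after  6: R0=0x50 R1=0x01 R2=0x6f R3=0xa6  N=0 Z=0
after  7: R0=0x50 R1=0x6f R2=0x6f R3=0xa6  N=0 Z=0
after  8: R0=0x50 R1=0x6f R2=0x15 R3=0xa6  N=0 Z=0
after  9: R0=0x50 R1=0x6f R2=0xf6 R3=0xa6  N=1 Z=0
after 10: R0=0xf6 R1=0x6f R2=0xf6 R3=0xa6  N=1 Z=0
after 11: R0=0xf6 R1=0x6f R2=0xf6 R3=0xff  N=1 Z=0
-- IRQ taken; context saved, return-PC = 12 --
mismatch: R2: reported 0xfe vs actual 0xf6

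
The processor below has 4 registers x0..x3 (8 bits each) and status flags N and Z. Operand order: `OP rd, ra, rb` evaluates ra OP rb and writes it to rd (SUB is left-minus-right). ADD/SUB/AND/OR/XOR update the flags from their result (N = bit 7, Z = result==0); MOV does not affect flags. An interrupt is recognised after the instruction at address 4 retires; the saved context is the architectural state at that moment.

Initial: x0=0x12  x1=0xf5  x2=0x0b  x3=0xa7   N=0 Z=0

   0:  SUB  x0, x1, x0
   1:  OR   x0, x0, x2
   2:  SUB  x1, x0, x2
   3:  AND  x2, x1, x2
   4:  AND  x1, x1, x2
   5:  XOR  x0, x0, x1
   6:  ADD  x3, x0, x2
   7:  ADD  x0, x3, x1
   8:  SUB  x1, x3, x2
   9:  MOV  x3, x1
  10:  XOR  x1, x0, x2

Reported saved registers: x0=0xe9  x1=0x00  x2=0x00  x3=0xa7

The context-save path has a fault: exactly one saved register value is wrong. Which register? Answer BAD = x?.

BAD = x0

after  0: x0=0xe3 x1=0xf5 x2=0x0b x3=0xa7  N=1 Z=0
after  1: x0=0xeb x1=0xf5 x2=0x0b x3=0xa7  N=1 Z=0
after  2: x0=0xeb x1=0xe0 x2=0x0b x3=0xa7  N=1 Z=0
after  3: x0=0xeb x1=0xe0 x2=0x00 x3=0xa7  N=0 Z=1
after  4: x0=0xeb x1=0x00 x2=0x00 x3=0xa7  N=0 Z=1
-- IRQ taken; context saved, return-PC = 5 --
mismatch: x0: reported 0xe9 vs actual 0xeb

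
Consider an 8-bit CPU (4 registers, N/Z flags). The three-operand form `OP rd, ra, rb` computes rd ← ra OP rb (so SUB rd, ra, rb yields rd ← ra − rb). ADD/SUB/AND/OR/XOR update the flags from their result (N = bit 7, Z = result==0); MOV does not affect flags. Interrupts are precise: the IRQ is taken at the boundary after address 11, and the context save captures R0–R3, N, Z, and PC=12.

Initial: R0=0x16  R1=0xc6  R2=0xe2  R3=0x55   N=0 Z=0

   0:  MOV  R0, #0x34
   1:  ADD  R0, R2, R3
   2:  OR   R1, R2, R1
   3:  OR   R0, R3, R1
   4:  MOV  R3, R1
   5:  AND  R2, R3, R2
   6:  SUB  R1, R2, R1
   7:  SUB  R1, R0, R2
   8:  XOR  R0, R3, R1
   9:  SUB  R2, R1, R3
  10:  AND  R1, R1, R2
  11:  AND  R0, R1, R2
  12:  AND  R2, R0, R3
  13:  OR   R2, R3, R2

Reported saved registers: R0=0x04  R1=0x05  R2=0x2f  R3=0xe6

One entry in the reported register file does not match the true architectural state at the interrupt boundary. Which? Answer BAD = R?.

after  0: R0=0x34 R1=0xc6 R2=0xe2 R3=0x55  N=0 Z=0
after  1: R0=0x37 R1=0xc6 R2=0xe2 R3=0x55  N=0 Z=0
after  2: R0=0x37 R1=0xe6 R2=0xe2 R3=0x55  N=1 Z=0
after  3: R0=0xf7 R1=0xe6 R2=0xe2 R3=0x55  N=1 Z=0
after  4: R0=0xf7 R1=0xe6 R2=0xe2 R3=0xe6  N=1 Z=0
after  5: R0=0xf7 R1=0xe6 R2=0xe2 R3=0xe6  N=1 Z=0
after  6: R0=0xf7 R1=0xfc R2=0xe2 R3=0xe6  N=1 Z=0
after  7: R0=0xf7 R1=0x15 R2=0xe2 R3=0xe6  N=0 Z=0
after  8: R0=0xf3 R1=0x15 R2=0xe2 R3=0xe6  N=1 Z=0
after  9: R0=0xf3 R1=0x15 R2=0x2f R3=0xe6  N=0 Z=0
after 10: R0=0xf3 R1=0x05 R2=0x2f R3=0xe6  N=0 Z=0
after 11: R0=0x05 R1=0x05 R2=0x2f R3=0xe6  N=0 Z=0
-- IRQ taken; context saved, return-PC = 12 --
mismatch: R0: reported 0x04 vs actual 0x05

BAD = R0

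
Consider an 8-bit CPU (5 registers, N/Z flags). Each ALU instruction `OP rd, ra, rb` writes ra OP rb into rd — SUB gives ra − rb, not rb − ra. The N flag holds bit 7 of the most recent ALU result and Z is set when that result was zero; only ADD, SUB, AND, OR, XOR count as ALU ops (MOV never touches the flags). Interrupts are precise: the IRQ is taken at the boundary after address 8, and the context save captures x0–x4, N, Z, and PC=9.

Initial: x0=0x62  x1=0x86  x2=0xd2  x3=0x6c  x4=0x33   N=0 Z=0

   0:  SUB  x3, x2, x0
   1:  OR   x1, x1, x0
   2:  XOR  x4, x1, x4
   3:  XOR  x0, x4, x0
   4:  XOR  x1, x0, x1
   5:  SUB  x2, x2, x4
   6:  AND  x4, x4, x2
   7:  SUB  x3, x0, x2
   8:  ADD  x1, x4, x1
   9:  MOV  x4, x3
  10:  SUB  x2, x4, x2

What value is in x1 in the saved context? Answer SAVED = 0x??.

SAVED = 0x26

after  0: x0=0x62 x1=0x86 x2=0xd2 x3=0x70 x4=0x33  N=0 Z=0
after  1: x0=0x62 x1=0xe6 x2=0xd2 x3=0x70 x4=0x33  N=1 Z=0
after  2: x0=0x62 x1=0xe6 x2=0xd2 x3=0x70 x4=0xd5  N=1 Z=0
after  3: x0=0xb7 x1=0xe6 x2=0xd2 x3=0x70 x4=0xd5  N=1 Z=0
after  4: x0=0xb7 x1=0x51 x2=0xd2 x3=0x70 x4=0xd5  N=0 Z=0
after  5: x0=0xb7 x1=0x51 x2=0xfd x3=0x70 x4=0xd5  N=1 Z=0
after  6: x0=0xb7 x1=0x51 x2=0xfd x3=0x70 x4=0xd5  N=1 Z=0
after  7: x0=0xb7 x1=0x51 x2=0xfd x3=0xba x4=0xd5  N=1 Z=0
after  8: x0=0xb7 x1=0x26 x2=0xfd x3=0xba x4=0xd5  N=0 Z=0
-- IRQ taken; context saved, return-PC = 9 --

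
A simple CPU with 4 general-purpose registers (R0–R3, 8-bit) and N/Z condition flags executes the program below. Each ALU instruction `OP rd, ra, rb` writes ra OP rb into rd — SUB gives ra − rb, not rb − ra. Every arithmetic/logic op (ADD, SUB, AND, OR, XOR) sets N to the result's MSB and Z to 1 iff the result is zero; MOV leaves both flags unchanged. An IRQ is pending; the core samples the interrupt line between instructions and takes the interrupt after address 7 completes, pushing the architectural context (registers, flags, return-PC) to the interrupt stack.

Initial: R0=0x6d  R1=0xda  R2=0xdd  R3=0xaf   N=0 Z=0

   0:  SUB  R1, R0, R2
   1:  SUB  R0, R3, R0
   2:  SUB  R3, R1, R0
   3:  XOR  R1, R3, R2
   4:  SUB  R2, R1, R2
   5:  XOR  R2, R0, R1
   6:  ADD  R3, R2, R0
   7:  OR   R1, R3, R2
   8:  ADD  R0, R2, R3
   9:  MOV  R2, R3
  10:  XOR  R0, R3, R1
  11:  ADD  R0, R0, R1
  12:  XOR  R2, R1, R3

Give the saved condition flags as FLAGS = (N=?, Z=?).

FLAGS = (N=1, Z=0)

after  0: R0=0x6d R1=0x90 R2=0xdd R3=0xaf  N=1 Z=0
after  1: R0=0x42 R1=0x90 R2=0xdd R3=0xaf  N=0 Z=0
after  2: R0=0x42 R1=0x90 R2=0xdd R3=0x4e  N=0 Z=0
after  3: R0=0x42 R1=0x93 R2=0xdd R3=0x4e  N=1 Z=0
after  4: R0=0x42 R1=0x93 R2=0xb6 R3=0x4e  N=1 Z=0
after  5: R0=0x42 R1=0x93 R2=0xd1 R3=0x4e  N=1 Z=0
after  6: R0=0x42 R1=0x93 R2=0xd1 R3=0x13  N=0 Z=0
after  7: R0=0x42 R1=0xd3 R2=0xd1 R3=0x13  N=1 Z=0
-- IRQ taken; context saved, return-PC = 8 --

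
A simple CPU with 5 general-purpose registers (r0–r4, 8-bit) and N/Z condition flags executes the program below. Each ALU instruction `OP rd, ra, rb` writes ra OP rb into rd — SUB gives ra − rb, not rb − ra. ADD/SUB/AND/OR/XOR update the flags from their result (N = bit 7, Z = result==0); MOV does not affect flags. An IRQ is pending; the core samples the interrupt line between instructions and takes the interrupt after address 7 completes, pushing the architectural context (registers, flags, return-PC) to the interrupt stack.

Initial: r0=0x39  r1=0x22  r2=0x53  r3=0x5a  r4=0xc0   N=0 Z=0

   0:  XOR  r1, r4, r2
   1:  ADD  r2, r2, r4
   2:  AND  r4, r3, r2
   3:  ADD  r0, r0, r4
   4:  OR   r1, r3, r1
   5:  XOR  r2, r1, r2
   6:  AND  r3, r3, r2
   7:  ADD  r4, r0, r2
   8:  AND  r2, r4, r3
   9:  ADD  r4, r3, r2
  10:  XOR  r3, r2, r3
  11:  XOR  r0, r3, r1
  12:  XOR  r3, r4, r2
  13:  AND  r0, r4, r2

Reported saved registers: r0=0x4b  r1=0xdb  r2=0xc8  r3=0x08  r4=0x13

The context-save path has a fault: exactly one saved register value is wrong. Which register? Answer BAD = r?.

BAD = r3

after  0: r0=0x39 r1=0x93 r2=0x53 r3=0x5a r4=0xc0  N=1 Z=0
after  1: r0=0x39 r1=0x93 r2=0x13 r3=0x5a r4=0xc0  N=0 Z=0
after  2: r0=0x39 r1=0x93 r2=0x13 r3=0x5a r4=0x12  N=0 Z=0
after  3: r0=0x4b r1=0x93 r2=0x13 r3=0x5a r4=0x12  N=0 Z=0
after  4: r0=0x4b r1=0xdb r2=0x13 r3=0x5a r4=0x12  N=1 Z=0
after  5: r0=0x4b r1=0xdb r2=0xc8 r3=0x5a r4=0x12  N=1 Z=0
after  6: r0=0x4b r1=0xdb r2=0xc8 r3=0x48 r4=0x12  N=0 Z=0
after  7: r0=0x4b r1=0xdb r2=0xc8 r3=0x48 r4=0x13  N=0 Z=0
-- IRQ taken; context saved, return-PC = 8 --
mismatch: r3: reported 0x08 vs actual 0x48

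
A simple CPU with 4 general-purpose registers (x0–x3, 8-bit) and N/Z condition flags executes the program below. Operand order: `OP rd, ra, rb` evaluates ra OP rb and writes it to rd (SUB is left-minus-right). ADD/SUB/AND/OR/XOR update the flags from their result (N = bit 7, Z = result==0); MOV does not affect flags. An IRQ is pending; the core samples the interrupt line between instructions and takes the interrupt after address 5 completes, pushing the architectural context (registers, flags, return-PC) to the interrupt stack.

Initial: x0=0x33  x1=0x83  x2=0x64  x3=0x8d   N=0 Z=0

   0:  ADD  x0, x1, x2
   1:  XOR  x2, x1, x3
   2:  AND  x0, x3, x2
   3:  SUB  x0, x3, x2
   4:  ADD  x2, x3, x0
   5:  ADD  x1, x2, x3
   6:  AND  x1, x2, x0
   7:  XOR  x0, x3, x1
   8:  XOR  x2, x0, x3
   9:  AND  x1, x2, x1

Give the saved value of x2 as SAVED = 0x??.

after  0: x0=0xe7 x1=0x83 x2=0x64 x3=0x8d  N=1 Z=0
after  1: x0=0xe7 x1=0x83 x2=0x0e x3=0x8d  N=0 Z=0
after  2: x0=0x0c x1=0x83 x2=0x0e x3=0x8d  N=0 Z=0
after  3: x0=0x7f x1=0x83 x2=0x0e x3=0x8d  N=0 Z=0
after  4: x0=0x7f x1=0x83 x2=0x0c x3=0x8d  N=0 Z=0
after  5: x0=0x7f x1=0x99 x2=0x0c x3=0x8d  N=1 Z=0
-- IRQ taken; context saved, return-PC = 6 --

SAVED = 0x0c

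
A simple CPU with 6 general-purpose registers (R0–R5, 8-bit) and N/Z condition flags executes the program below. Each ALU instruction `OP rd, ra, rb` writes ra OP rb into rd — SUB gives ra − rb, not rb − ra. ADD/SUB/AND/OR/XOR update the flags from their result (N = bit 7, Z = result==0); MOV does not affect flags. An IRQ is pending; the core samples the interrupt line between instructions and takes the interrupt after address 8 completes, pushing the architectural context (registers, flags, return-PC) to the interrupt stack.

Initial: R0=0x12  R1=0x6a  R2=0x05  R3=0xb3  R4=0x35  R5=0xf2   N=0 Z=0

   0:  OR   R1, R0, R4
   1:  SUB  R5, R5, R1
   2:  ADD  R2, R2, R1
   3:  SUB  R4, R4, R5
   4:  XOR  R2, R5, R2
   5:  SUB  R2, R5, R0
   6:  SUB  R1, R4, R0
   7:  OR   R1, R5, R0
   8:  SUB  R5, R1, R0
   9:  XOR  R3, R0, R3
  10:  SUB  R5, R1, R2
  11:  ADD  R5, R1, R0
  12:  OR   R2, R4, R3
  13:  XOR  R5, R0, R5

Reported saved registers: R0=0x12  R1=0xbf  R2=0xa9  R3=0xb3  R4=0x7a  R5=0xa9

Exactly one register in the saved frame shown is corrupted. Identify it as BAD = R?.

BAD = R1

after  0: R0=0x12 R1=0x37 R2=0x05 R3=0xb3 R4=0x35 R5=0xf2  N=0 Z=0
after  1: R0=0x12 R1=0x37 R2=0x05 R3=0xb3 R4=0x35 R5=0xbb  N=1 Z=0
after  2: R0=0x12 R1=0x37 R2=0x3c R3=0xb3 R4=0x35 R5=0xbb  N=0 Z=0
after  3: R0=0x12 R1=0x37 R2=0x3c R3=0xb3 R4=0x7a R5=0xbb  N=0 Z=0
after  4: R0=0x12 R1=0x37 R2=0x87 R3=0xb3 R4=0x7a R5=0xbb  N=1 Z=0
after  5: R0=0x12 R1=0x37 R2=0xa9 R3=0xb3 R4=0x7a R5=0xbb  N=1 Z=0
after  6: R0=0x12 R1=0x68 R2=0xa9 R3=0xb3 R4=0x7a R5=0xbb  N=0 Z=0
after  7: R0=0x12 R1=0xbb R2=0xa9 R3=0xb3 R4=0x7a R5=0xbb  N=1 Z=0
after  8: R0=0x12 R1=0xbb R2=0xa9 R3=0xb3 R4=0x7a R5=0xa9  N=1 Z=0
-- IRQ taken; context saved, return-PC = 9 --
mismatch: R1: reported 0xbf vs actual 0xbb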